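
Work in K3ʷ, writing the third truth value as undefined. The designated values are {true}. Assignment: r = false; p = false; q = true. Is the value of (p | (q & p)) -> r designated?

Yes

q & p = true & false = false
p | (q & p) = false | false = false
(p | (q & p)) -> r = false -> false = true
true ∈ {true}.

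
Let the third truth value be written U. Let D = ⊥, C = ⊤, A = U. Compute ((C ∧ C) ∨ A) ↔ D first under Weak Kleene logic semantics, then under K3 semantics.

In Weak Kleene logic: C ∧ C = ⊤ ∧ ⊤ = ⊤
(C ∧ C) ∨ A = ⊤ ∨ U = U
((C ∧ C) ∨ A) ↔ D = U ↔ ⊥ = U
In K3: C ∧ C = ⊤ ∧ ⊤ = ⊤
(C ∧ C) ∨ A = ⊤ ∨ U = ⊤
((C ∧ C) ∨ A) ↔ D = ⊤ ↔ ⊥ = ⊥
They differ because Weak Kleene logic and K3 treat U differently under the binary connectives.

U; ⊥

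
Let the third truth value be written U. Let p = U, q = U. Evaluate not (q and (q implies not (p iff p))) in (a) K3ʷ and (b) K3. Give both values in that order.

U; U

In K3ʷ: p iff p = U iff U = U
not (p iff p) = not U = U
q implies not (p iff p) = U implies U = U  [any arg is the third value ⇒ result is the third value]
q and (q implies not (p iff p)) = U and U = U
not (q and (q implies not (p iff p))) = not U = U
In K3: p iff p = U iff U = U
not (p iff p) = not U = U
q implies not (p iff p) = U implies U = U  [not U or U]
q and (q implies not (p iff p)) = U and U = U
not (q and (q implies not (p iff p))) = not U = U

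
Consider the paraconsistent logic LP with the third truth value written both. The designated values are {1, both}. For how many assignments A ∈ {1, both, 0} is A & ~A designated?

A=1: 0 ·
A=both: both ✓
A=0: 0 ·

1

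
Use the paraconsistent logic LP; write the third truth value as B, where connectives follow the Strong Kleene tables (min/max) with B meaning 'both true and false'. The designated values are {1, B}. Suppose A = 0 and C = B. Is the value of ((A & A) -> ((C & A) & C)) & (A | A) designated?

A & A = 0 & 0 = 0
C & A = B & 0 = 0
(C & A) & C = 0 & B = 0
(A & A) -> ((C & A) & C) = 0 -> 0 = 1
A | A = 0 | 0 = 0
((A & A) -> ((C & A) & C)) & (A | A) = 1 & 0 = 0
0 ∉ {1, B}.

No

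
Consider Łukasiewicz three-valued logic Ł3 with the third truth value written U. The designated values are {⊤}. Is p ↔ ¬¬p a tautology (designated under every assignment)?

Every assignment of p over {⊤, U, ⊥} gives a value in {⊤}.
In particular, with p=U: p ↔ ¬¬p = ⊤.

Yes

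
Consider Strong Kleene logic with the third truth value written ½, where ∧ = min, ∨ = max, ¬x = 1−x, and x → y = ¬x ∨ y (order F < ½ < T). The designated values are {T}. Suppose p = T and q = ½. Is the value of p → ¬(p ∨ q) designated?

p ∨ q = T ∨ ½ = T
¬(p ∨ q) = ¬T = F
p → ¬(p ∨ q) = T → F = F
F ∉ {T}.

No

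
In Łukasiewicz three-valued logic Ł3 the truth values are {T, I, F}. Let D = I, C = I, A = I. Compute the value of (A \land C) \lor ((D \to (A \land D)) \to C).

A \land C = I \land I = I
A \land D = I \land I = I
D \to (A \land D) = I \to I = T  [min(1, 1−½+½)]
(D \to (A \land D)) \to C = T \to I = I
(A \land C) \lor ((D \to (A \land D)) \to C) = I \lor I = I

I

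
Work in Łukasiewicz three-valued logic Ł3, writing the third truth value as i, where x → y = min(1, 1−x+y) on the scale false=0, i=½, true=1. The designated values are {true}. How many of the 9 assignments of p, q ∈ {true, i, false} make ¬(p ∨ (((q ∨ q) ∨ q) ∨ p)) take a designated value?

Designated under: (p=false, q=false).

1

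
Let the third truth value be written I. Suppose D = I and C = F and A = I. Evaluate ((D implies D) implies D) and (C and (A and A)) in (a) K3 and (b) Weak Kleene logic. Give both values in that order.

F; I

In K3: D implies D = I implies I = I
(D implies D) implies D = I implies I = I
A and A = I and I = I
C and (A and A) = F and I = F
((D implies D) implies D) and (C and (A and A)) = I and F = F
In Weak Kleene logic: D implies D = I implies I = I  [any arg is the third value ⇒ result is the third value]
(D implies D) implies D = I implies I = I
A and A = I and I = I
C and (A and A) = F and I = I
((D implies D) implies D) and (C and (A and A)) = I and I = I
They differ because K3 and Weak Kleene logic treat I differently under the binary connectives.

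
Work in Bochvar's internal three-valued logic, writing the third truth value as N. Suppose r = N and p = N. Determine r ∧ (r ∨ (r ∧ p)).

N

r ∧ p = N ∧ N = N
r ∨ (r ∧ p) = N ∨ N = N
r ∧ (r ∨ (r ∧ p)) = N ∧ N = N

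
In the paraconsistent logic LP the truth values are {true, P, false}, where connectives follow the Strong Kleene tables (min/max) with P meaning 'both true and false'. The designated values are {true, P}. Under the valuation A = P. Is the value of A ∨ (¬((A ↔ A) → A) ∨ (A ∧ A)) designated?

A ↔ A = P ↔ P = P
(A ↔ A) → A = P → P = P
¬((A ↔ A) → A) = ¬P = P
A ∧ A = P ∧ P = P
¬((A ↔ A) → A) ∨ (A ∧ A) = P ∨ P = P
A ∨ (¬((A ↔ A) → A) ∨ (A ∧ A)) = P ∨ P = P
P ∈ {true, P}.

Yes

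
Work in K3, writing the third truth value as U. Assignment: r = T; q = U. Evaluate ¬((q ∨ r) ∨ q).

q ∨ r = U ∨ T = T
(q ∨ r) ∨ q = T ∨ U = T
¬((q ∨ r) ∨ q) = ¬T = F

F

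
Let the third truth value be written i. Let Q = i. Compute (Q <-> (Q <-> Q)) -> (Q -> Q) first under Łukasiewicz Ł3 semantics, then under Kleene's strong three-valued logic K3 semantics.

1; i

In Łukasiewicz Ł3: Q <-> Q = i <-> i = 1  [1 − |½−½|]
Q <-> (Q <-> Q) = i <-> 1 = i
Q -> Q = i -> i = 1
(Q <-> (Q <-> Q)) -> (Q -> Q) = i -> 1 = 1
In Kleene's strong three-valued logic K3: Q <-> Q = i <-> i = i
Q <-> (Q <-> Q) = i <-> i = i
Q -> Q = i -> i = i
(Q <-> (Q <-> Q)) -> (Q -> Q) = i -> i = i
They differ because Łukasiewicz Ł3 and Kleene's strong three-valued logic K3 treat i differently under implication.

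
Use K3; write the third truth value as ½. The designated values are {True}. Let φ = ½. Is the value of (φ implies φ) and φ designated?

φ implies φ = ½ implies ½ = ½  [not ½ or ½]
(φ implies φ) and φ = ½ and ½ = ½
½ ∉ {True}.

No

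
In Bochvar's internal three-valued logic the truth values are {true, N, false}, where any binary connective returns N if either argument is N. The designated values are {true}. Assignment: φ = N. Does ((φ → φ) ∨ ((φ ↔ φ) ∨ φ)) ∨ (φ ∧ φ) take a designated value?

φ → φ = N → N = N  [any arg is the third value ⇒ result is the third value]
φ ↔ φ = N ↔ N = N
(φ ↔ φ) ∨ φ = N ∨ N = N
(φ → φ) ∨ ((φ ↔ φ) ∨ φ) = N ∨ N = N
φ ∧ φ = N ∧ N = N
((φ → φ) ∨ ((φ ↔ φ) ∨ φ)) ∨ (φ ∧ φ) = N ∨ N = N
N ∉ {true}.

No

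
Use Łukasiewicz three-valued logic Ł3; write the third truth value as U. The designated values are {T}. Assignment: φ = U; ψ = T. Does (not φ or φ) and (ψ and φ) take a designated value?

not φ = not U = U
not φ or φ = U or U = U
ψ and φ = T and U = U
(not φ or φ) and (ψ and φ) = U and U = U
U ∉ {T}.

No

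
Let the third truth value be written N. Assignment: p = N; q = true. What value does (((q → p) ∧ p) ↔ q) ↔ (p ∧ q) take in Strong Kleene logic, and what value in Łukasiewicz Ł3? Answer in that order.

In Strong Kleene logic: q → p = true → N = N  [¬true ∨ N]
(q → p) ∧ p = N ∧ N = N
((q → p) ∧ p) ↔ q = N ↔ true = N
p ∧ q = N ∧ true = N
(((q → p) ∧ p) ↔ q) ↔ (p ∧ q) = N ↔ N = N
In Łukasiewicz Ł3: q → p = true → N = N  [min(1, 1−1+½)]
(q → p) ∧ p = N ∧ N = N
((q → p) ∧ p) ↔ q = N ↔ true = N
p ∧ q = N ∧ true = N
(((q → p) ∧ p) ↔ q) ↔ (p ∧ q) = N ↔ N = true
They differ because Strong Kleene logic and Łukasiewicz Ł3 treat N differently under implication.

N; true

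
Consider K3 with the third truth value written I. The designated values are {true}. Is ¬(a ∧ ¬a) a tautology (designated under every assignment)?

Countermodel: a=I gives I, which is not designated.

No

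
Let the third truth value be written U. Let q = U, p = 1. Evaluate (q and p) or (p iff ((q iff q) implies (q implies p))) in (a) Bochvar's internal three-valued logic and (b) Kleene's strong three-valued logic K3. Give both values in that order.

In Bochvar's internal three-valued logic: q and p = U and 1 = U
q iff q = U iff U = U
q implies p = U implies 1 = U  [any arg is the third value ⇒ result is the third value]
(q iff q) implies (q implies p) = U implies U = U
p iff ((q iff q) implies (q implies p)) = 1 iff U = U
(q and p) or (p iff ((q iff q) implies (q implies p))) = U or U = U
In Kleene's strong three-valued logic K3: q and p = U and 1 = U
q iff q = U iff U = U
q implies p = U implies 1 = 1
(q iff q) implies (q implies p) = U implies 1 = 1
p iff ((q iff q) implies (q implies p)) = 1 iff 1 = 1
(q and p) or (p iff ((q iff q) implies (q implies p))) = U or 1 = 1
They differ because Bochvar's internal three-valued logic and Kleene's strong three-valued logic K3 treat U differently under the binary connectives.

U; 1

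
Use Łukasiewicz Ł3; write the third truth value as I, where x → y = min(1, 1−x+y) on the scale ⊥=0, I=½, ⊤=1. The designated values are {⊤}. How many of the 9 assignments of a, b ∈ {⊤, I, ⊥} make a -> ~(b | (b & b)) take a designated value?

Of the 9 assignments, 6 give a value in {⊤}.

6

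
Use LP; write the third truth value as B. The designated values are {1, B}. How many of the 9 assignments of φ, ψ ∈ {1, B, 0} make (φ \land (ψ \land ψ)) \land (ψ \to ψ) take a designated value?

4

Designated under: (φ=1, ψ=1); (φ=1, ψ=B); (φ=B, ψ=1); (φ=B, ψ=B).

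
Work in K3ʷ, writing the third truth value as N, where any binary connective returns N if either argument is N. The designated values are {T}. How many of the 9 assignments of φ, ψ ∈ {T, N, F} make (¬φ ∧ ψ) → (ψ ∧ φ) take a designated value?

Designated under: (φ=T, ψ=T); (φ=T, ψ=F); (φ=F, ψ=F).

3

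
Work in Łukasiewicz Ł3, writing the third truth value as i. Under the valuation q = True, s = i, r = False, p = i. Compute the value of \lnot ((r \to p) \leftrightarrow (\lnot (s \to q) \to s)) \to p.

True

r \to p = False \to i = True  [min(1, 1−0+½)]
s \to q = i \to True = True
\lnot (s \to q) = \lnot True = False
\lnot (s \to q) \to s = False \to i = True
(r \to p) \leftrightarrow (\lnot (s \to q) \to s) = True \leftrightarrow True = True
\lnot ((r \to p) \leftrightarrow (\lnot (s \to q) \to s)) = \lnot True = False
\lnot ((r \to p) \leftrightarrow (\lnot (s \to q) \to s)) \to p = False \to i = True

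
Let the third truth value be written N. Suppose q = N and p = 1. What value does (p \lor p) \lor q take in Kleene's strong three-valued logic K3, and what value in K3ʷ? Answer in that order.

1; N

In Kleene's strong three-valued logic K3: p \lor p = 1 \lor 1 = 1
(p \lor p) \lor q = 1 \lor N = 1
In K3ʷ: p \lor p = 1 \lor 1 = 1
(p \lor p) \lor q = 1 \lor N = N
They differ because Kleene's strong three-valued logic K3 and K3ʷ treat N differently under the binary connectives.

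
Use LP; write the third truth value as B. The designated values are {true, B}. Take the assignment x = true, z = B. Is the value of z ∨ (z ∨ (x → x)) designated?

x → x = true → true = true
z ∨ (x → x) = B ∨ true = true
z ∨ (z ∨ (x → x)) = B ∨ true = true
true ∈ {true, B}.

Yes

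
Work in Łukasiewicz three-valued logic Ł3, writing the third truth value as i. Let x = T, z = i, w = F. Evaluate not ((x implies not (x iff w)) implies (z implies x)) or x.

T

x iff w = T iff F = F
not (x iff w) = not F = T
x implies not (x iff w) = T implies T = T
z implies x = i implies T = T  [min(1, 1−½+1)]
(x implies not (x iff w)) implies (z implies x) = T implies T = T
not ((x implies not (x iff w)) implies (z implies x)) = not T = F
not ((x implies not (x iff w)) implies (z implies x)) or x = F or T = T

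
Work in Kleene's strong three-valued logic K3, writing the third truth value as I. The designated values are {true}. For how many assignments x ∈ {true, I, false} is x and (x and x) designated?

x=true: true ✓
x=I: I ·
x=false: false ·

1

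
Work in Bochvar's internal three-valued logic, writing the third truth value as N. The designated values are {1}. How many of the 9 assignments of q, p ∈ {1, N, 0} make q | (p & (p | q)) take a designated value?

Designated under: (q=1, p=1); (q=1, p=0); (q=0, p=1).

3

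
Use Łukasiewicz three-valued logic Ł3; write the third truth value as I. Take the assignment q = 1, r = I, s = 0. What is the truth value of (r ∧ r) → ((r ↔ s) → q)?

r ∧ r = I ∧ I = I
r ↔ s = I ↔ 0 = I  [1 − |½−0|]
(r ↔ s) → q = I → 1 = 1
(r ∧ r) → ((r ↔ s) → q) = I → 1 = 1

1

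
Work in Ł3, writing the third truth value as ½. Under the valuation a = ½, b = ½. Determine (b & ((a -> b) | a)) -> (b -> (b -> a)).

a -> b = ½ -> ½ = 1
(a -> b) | a = 1 | ½ = 1
b & ((a -> b) | a) = ½ & 1 = ½
b -> a = ½ -> ½ = 1
b -> (b -> a) = ½ -> 1 = 1
(b & ((a -> b) | a)) -> (b -> (b -> a)) = ½ -> 1 = 1

1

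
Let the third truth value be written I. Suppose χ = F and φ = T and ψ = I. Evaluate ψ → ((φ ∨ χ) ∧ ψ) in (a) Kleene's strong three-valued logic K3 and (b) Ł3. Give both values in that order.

I; T

In Kleene's strong three-valued logic K3: φ ∨ χ = T ∨ F = T
(φ ∨ χ) ∧ ψ = T ∧ I = I
ψ → ((φ ∨ χ) ∧ ψ) = I → I = I
In Ł3: φ ∨ χ = T ∨ F = T
(φ ∨ χ) ∧ ψ = T ∧ I = I
ψ → ((φ ∨ χ) ∧ ψ) = I → I = T  [min(1, 1−½+½)]
They differ because Kleene's strong three-valued logic K3 and Ł3 treat I differently under implication.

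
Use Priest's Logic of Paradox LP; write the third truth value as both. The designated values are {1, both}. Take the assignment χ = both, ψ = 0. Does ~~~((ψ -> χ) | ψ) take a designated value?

No

ψ -> χ = 0 -> both = 1
(ψ -> χ) | ψ = 1 | 0 = 1
~((ψ -> χ) | ψ) = ~1 = 0
~~((ψ -> χ) | ψ) = ~0 = 1
~~~((ψ -> χ) | ψ) = ~1 = 0
0 ∉ {1, both}.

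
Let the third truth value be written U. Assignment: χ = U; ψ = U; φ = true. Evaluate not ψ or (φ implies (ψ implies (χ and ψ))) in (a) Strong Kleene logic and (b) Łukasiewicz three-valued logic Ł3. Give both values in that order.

In Strong Kleene logic: not ψ = not U = U
χ and ψ = U and U = U
ψ implies (χ and ψ) = U implies U = U  [not U or U]
φ implies (ψ implies (χ and ψ)) = true implies U = U
not ψ or (φ implies (ψ implies (χ and ψ))) = U or U = U
In Łukasiewicz three-valued logic Ł3: not ψ = not U = U
χ and ψ = U and U = U
ψ implies (χ and ψ) = U implies U = true  [min(1, 1−½+½)]
φ implies (ψ implies (χ and ψ)) = true implies true = true
not ψ or (φ implies (ψ implies (χ and ψ))) = U or true = true
They differ because Strong Kleene logic and Łukasiewicz three-valued logic Ł3 treat U differently under implication.

U; true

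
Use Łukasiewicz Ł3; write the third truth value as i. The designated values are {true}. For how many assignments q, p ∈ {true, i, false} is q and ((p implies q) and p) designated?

Designated under: (q=true, p=true).

1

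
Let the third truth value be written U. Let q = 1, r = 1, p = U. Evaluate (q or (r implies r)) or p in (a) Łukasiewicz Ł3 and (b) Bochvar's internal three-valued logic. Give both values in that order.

In Łukasiewicz Ł3: r implies r = 1 implies 1 = 1
q or (r implies r) = 1 or 1 = 1
(q or (r implies r)) or p = 1 or U = 1
In Bochvar's internal three-valued logic: r implies r = 1 implies 1 = 1
q or (r implies r) = 1 or 1 = 1
(q or (r implies r)) or p = 1 or U = U
They differ because Łukasiewicz Ł3 and Bochvar's internal three-valued logic treat U differently under the binary connectives.

1; U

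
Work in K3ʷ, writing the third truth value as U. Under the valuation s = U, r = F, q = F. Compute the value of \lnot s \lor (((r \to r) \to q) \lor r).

U

\lnot s = \lnot U = U
r \to r = F \to F = T
(r \to r) \to q = T \to F = F
((r \to r) \to q) \lor r = F \lor F = F
\lnot s \lor (((r \to r) \to q) \lor r) = U \lor F = U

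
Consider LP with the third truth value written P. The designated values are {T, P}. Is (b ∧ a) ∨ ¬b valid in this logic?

No

Countermodel: b=T, a=F gives F, which is not designated.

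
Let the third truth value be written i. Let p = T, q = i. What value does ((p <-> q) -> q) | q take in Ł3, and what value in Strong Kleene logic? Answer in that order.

In Ł3: p <-> q = T <-> i = i  [1 − |1−½|]
(p <-> q) -> q = i -> i = T
((p <-> q) -> q) | q = T | i = T
In Strong Kleene logic: p <-> q = T <-> i = i
(p <-> q) -> q = i -> i = i  [~i | i]
((p <-> q) -> q) | q = i | i = i
They differ because Ł3 and Strong Kleene logic treat i differently under implication.

T; i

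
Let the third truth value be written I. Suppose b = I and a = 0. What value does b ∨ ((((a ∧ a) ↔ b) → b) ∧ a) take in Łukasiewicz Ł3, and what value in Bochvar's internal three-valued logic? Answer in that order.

I; I

In Łukasiewicz Ł3: a ∧ a = 0 ∧ 0 = 0
(a ∧ a) ↔ b = 0 ↔ I = I
((a ∧ a) ↔ b) → b = I → I = 1
(((a ∧ a) ↔ b) → b) ∧ a = 1 ∧ 0 = 0
b ∨ ((((a ∧ a) ↔ b) → b) ∧ a) = I ∨ 0 = I
In Bochvar's internal three-valued logic: a ∧ a = 0 ∧ 0 = 0
(a ∧ a) ↔ b = 0 ↔ I = I
((a ∧ a) ↔ b) → b = I → I = I  [any arg is the third value ⇒ result is the third value]
(((a ∧ a) ↔ b) → b) ∧ a = I ∧ 0 = I
b ∨ ((((a ∧ a) ↔ b) → b) ∧ a) = I ∨ I = I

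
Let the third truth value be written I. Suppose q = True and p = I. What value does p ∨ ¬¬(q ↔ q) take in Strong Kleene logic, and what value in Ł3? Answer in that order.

True; True

In Strong Kleene logic: q ↔ q = True ↔ True = True
¬(q ↔ q) = ¬True = False
¬¬(q ↔ q) = ¬False = True
p ∨ ¬¬(q ↔ q) = I ∨ True = True
In Ł3: q ↔ q = True ↔ True = True
¬(q ↔ q) = ¬True = False
¬¬(q ↔ q) = ¬False = True
p ∨ ¬¬(q ↔ q) = I ∨ True = True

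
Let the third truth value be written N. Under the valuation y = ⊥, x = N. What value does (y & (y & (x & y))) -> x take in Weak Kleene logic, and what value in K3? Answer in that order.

In Weak Kleene logic: x & y = N & ⊥ = N
y & (x & y) = ⊥ & N = N
y & (y & (x & y)) = ⊥ & N = N
(y & (y & (x & y))) -> x = N -> N = N  [any arg is the third value ⇒ result is the third value]
In K3: x & y = N & ⊥ = ⊥
y & (x & y) = ⊥ & ⊥ = ⊥
y & (y & (x & y)) = ⊥ & ⊥ = ⊥
(y & (y & (x & y))) -> x = ⊥ -> N = ⊤  [~⊥ | N]
They differ because Weak Kleene logic and K3 treat N differently under the binary connectives.

N; ⊤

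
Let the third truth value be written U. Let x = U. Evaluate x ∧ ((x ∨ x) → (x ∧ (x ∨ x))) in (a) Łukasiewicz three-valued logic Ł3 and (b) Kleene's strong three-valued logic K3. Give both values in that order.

In Łukasiewicz three-valued logic Ł3: x ∨ x = U ∨ U = U
x ∨ x = U ∨ U = U
x ∧ (x ∨ x) = U ∧ U = U
(x ∨ x) → (x ∧ (x ∨ x)) = U → U = True
x ∧ ((x ∨ x) → (x ∧ (x ∨ x))) = U ∧ True = U
In Kleene's strong three-valued logic K3: x ∨ x = U ∨ U = U
x ∨ x = U ∨ U = U
x ∧ (x ∨ x) = U ∧ U = U
(x ∨ x) → (x ∧ (x ∨ x)) = U → U = U  [¬U ∨ U]
x ∧ ((x ∨ x) → (x ∧ (x ∨ x))) = U ∧ U = U

U; U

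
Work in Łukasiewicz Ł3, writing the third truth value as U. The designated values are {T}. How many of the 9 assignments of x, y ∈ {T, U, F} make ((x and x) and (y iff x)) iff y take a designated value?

5

Of the 9 assignments, 5 give a value in {T}.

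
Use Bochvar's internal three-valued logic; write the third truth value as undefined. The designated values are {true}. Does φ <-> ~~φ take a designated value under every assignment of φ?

No

Countermodel: φ=undefined gives undefined, which is not designated.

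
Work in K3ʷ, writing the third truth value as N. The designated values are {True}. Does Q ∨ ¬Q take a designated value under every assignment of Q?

Countermodel: Q=N gives N, which is not designated.

No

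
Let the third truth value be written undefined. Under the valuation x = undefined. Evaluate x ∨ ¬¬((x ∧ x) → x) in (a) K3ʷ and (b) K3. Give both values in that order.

undefined; undefined

In K3ʷ: x ∧ x = undefined ∧ undefined = undefined
(x ∧ x) → x = undefined → undefined = undefined  [any arg is the third value ⇒ result is the third value]
¬((x ∧ x) → x) = ¬undefined = undefined
¬¬((x ∧ x) → x) = ¬undefined = undefined
x ∨ ¬¬((x ∧ x) → x) = undefined ∨ undefined = undefined
In K3: x ∧ x = undefined ∧ undefined = undefined
(x ∧ x) → x = undefined → undefined = undefined  [¬undefined ∨ undefined]
¬((x ∧ x) → x) = ¬undefined = undefined
¬¬((x ∧ x) → x) = ¬undefined = undefined
x ∨ ¬¬((x ∧ x) → x) = undefined ∨ undefined = undefined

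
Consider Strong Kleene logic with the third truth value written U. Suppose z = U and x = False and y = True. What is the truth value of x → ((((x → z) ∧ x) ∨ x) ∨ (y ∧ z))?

x → z = False → U = True
(x → z) ∧ x = True ∧ False = False
((x → z) ∧ x) ∨ x = False ∨ False = False
y ∧ z = True ∧ U = U
(((x → z) ∧ x) ∨ x) ∨ (y ∧ z) = False ∨ U = U
x → ((((x → z) ∧ x) ∨ x) ∨ (y ∧ z)) = False → U = True

True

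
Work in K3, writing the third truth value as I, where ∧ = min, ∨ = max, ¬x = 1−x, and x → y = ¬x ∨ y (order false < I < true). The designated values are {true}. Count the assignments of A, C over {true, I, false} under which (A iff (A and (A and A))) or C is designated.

7

Of the 9 assignments, 7 give a value in {true}.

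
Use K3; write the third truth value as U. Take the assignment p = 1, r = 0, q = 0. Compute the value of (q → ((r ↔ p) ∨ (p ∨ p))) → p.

r ↔ p = 0 ↔ 1 = 0
p ∨ p = 1 ∨ 1 = 1
(r ↔ p) ∨ (p ∨ p) = 0 ∨ 1 = 1
q → ((r ↔ p) ∨ (p ∨ p)) = 0 → 1 = 1
(q → ((r ↔ p) ∨ (p ∨ p))) → p = 1 → 1 = 1

1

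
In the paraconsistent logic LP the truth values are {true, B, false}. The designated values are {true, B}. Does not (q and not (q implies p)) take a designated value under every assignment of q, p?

Countermodel: q=true, p=false gives false, which is not designated.

No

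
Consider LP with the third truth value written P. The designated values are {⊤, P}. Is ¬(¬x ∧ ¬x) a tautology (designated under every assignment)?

Countermodel: x=⊥ gives ⊥, which is not designated.

No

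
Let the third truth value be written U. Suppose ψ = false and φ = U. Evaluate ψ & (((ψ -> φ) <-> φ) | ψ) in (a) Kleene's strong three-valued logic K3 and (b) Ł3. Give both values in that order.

false; false

In Kleene's strong three-valued logic K3: ψ -> φ = false -> U = true  [~false | U]
(ψ -> φ) <-> φ = true <-> U = U
((ψ -> φ) <-> φ) | ψ = U | false = U
ψ & (((ψ -> φ) <-> φ) | ψ) = false & U = false
In Ł3: ψ -> φ = false -> U = true  [min(1, 1−0+½)]
(ψ -> φ) <-> φ = true <-> U = U
((ψ -> φ) <-> φ) | ψ = U | false = U
ψ & (((ψ -> φ) <-> φ) | ψ) = false & U = false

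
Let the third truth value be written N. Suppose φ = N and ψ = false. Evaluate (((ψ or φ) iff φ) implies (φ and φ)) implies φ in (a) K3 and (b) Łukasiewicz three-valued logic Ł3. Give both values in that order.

N; true

In K3: ψ or φ = false or N = N
(ψ or φ) iff φ = N iff N = N
φ and φ = N and N = N
((ψ or φ) iff φ) implies (φ and φ) = N implies N = N  [not N or N]
(((ψ or φ) iff φ) implies (φ and φ)) implies φ = N implies N = N
In Łukasiewicz three-valued logic Ł3: ψ or φ = false or N = N
(ψ or φ) iff φ = N iff N = true  [1 − |½−½|]
φ and φ = N and N = N
((ψ or φ) iff φ) implies (φ and φ) = true implies N = N
(((ψ or φ) iff φ) implies (φ and φ)) implies φ = N implies N = true
They differ because K3 and Łukasiewicz three-valued logic Ł3 treat N differently under implication.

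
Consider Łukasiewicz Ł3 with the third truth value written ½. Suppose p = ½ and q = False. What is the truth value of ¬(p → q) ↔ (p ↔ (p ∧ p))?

½

p → q = ½ → False = ½
¬(p → q) = ¬½ = ½
p ∧ p = ½ ∧ ½ = ½
p ↔ (p ∧ p) = ½ ↔ ½ = True
¬(p → q) ↔ (p ↔ (p ∧ p)) = ½ ↔ True = ½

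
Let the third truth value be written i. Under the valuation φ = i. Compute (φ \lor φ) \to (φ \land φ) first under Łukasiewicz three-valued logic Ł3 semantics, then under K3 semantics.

In Łukasiewicz three-valued logic Ł3: φ \lor φ = i \lor i = i
φ \land φ = i \land i = i
(φ \lor φ) \to (φ \land φ) = i \to i = True  [min(1, 1−½+½)]
In K3: φ \lor φ = i \lor i = i
φ \land φ = i \land i = i
(φ \lor φ) \to (φ \land φ) = i \to i = i  [\lnot i \lor i]
They differ because Łukasiewicz three-valued logic Ł3 and K3 treat i differently under implication.

True; i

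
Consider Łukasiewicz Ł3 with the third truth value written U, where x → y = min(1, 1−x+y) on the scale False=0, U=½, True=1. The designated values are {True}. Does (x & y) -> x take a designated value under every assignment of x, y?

Yes

Every assignment of x, y over {True, U, False} gives a value in {True}.
In particular, with x=U, y=U: (x & y) -> x = True.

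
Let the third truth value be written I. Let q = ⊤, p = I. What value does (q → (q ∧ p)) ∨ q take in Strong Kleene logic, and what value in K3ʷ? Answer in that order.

In Strong Kleene logic: q ∧ p = ⊤ ∧ I = I
q → (q ∧ p) = ⊤ → I = I  [¬⊤ ∨ I]
(q → (q ∧ p)) ∨ q = I ∨ ⊤ = ⊤
In K3ʷ: q ∧ p = ⊤ ∧ I = I
q → (q ∧ p) = ⊤ → I = I  [any arg is the third value ⇒ result is the third value]
(q → (q ∧ p)) ∨ q = I ∨ ⊤ = I
They differ because Strong Kleene logic and K3ʷ treat I differently under the binary connectives.

⊤; I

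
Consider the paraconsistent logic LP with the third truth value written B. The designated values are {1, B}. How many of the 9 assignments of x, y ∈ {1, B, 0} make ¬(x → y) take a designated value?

4

Designated under: (x=1, y=B); (x=1, y=0); (x=B, y=B); (x=B, y=0).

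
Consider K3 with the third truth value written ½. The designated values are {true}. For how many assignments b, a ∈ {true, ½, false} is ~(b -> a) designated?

Designated under: (b=true, a=false).

1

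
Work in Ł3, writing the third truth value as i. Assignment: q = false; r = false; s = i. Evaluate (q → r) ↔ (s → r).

i

q → r = false → false = true
s → r = i → false = i
(q → r) ↔ (s → r) = true ↔ i = i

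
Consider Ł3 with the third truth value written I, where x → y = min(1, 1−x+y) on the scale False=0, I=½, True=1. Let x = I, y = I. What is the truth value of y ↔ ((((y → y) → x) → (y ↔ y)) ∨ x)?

I

y → y = I → I = True  [min(1, 1−½+½)]
(y → y) → x = True → I = I
y ↔ y = I ↔ I = True
((y → y) → x) → (y ↔ y) = I → True = True
(((y → y) → x) → (y ↔ y)) ∨ x = True ∨ I = True
y ↔ ((((y → y) → x) → (y ↔ y)) ∨ x) = I ↔ True = I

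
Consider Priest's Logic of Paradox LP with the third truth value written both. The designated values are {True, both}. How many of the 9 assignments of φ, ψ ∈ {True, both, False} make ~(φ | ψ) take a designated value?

4

Designated under: (φ=both, ψ=both); (φ=both, ψ=False); (φ=False, ψ=both); (φ=False, ψ=False).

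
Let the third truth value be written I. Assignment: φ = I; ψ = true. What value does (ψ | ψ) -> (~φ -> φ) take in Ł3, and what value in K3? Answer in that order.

In Ł3: ψ | ψ = true | true = true
~φ = ~I = I
~φ -> φ = I -> I = true  [min(1, 1−½+½)]
(ψ | ψ) -> (~φ -> φ) = true -> true = true
In K3: ψ | ψ = true | true = true
~φ = ~I = I
~φ -> φ = I -> I = I
(ψ | ψ) -> (~φ -> φ) = true -> I = I
They differ because Ł3 and K3 treat I differently under implication.

true; I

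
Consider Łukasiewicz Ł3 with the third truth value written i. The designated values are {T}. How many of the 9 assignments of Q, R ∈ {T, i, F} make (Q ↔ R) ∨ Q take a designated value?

Of the 9 assignments, 5 give a value in {T}.

5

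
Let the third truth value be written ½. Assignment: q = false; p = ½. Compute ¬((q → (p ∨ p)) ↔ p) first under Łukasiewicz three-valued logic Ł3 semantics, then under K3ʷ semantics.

In Łukasiewicz three-valued logic Ł3: p ∨ p = ½ ∨ ½ = ½
q → (p ∨ p) = false → ½ = true  [min(1, 1−0+½)]
(q → (p ∨ p)) ↔ p = true ↔ ½ = ½
¬((q → (p ∨ p)) ↔ p) = ¬½ = ½
In K3ʷ: p ∨ p = ½ ∨ ½ = ½
q → (p ∨ p) = false → ½ = ½  [any arg is the third value ⇒ result is the third value]
(q → (p ∨ p)) ↔ p = ½ ↔ ½ = ½
¬((q → (p ∨ p)) ↔ p) = ¬½ = ½

½; ½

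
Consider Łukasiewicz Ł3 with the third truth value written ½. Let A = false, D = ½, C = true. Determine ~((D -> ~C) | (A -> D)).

false

~C = ~true = false
D -> ~C = ½ -> false = ½  [min(1, 1−½+0)]
A -> D = false -> ½ = true
(D -> ~C) | (A -> D) = ½ | true = true
~((D -> ~C) | (A -> D)) = ~true = false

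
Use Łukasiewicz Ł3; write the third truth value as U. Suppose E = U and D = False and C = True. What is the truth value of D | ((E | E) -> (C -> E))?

True

E | E = U | U = U
C -> E = True -> U = U
(E | E) -> (C -> E) = U -> U = True
D | ((E | E) -> (C -> E)) = False | True = True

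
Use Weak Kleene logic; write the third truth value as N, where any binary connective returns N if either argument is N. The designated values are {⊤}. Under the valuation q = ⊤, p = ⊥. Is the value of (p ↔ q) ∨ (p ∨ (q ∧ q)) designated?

p ↔ q = ⊥ ↔ ⊤ = ⊥
q ∧ q = ⊤ ∧ ⊤ = ⊤
p ∨ (q ∧ q) = ⊥ ∨ ⊤ = ⊤
(p ↔ q) ∨ (p ∨ (q ∧ q)) = ⊥ ∨ ⊤ = ⊤
⊤ ∈ {⊤}.

Yes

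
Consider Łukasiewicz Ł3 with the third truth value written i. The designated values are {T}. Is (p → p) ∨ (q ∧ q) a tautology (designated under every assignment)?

Every assignment of p, q over {T, i, F} gives a value in {T}.
In particular, with p=i, q=i: (p → p) ∨ (q ∧ q) = T.

Yes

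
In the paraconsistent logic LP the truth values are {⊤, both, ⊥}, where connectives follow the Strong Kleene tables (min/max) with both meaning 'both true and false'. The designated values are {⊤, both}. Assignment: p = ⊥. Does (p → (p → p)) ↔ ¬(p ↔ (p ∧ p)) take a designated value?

No

p → p = ⊥ → ⊥ = ⊤
p → (p → p) = ⊥ → ⊤ = ⊤
p ∧ p = ⊥ ∧ ⊥ = ⊥
p ↔ (p ∧ p) = ⊥ ↔ ⊥ = ⊤
¬(p ↔ (p ∧ p)) = ¬⊤ = ⊥
(p → (p → p)) ↔ ¬(p ↔ (p ∧ p)) = ⊤ ↔ ⊥ = ⊥
⊥ ∉ {⊤, both}.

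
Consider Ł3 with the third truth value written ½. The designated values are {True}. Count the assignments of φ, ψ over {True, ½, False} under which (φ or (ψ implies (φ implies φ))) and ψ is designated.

Designated under: (φ=True, ψ=True); (φ=½, ψ=True); (φ=False, ψ=True).

3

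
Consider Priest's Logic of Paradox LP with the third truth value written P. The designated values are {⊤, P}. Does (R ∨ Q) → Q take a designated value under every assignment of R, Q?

No

Countermodel: R=⊤, Q=⊥ gives ⊥, which is not designated.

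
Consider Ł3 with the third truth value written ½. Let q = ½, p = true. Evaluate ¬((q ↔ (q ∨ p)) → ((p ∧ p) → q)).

q ∨ p = ½ ∨ true = true
q ↔ (q ∨ p) = ½ ↔ true = ½  [1 − |½−1|]
p ∧ p = true ∧ true = true
(p ∧ p) → q = true → ½ = ½
(q ↔ (q ∨ p)) → ((p ∧ p) → q) = ½ → ½ = true
¬((q ↔ (q ∨ p)) → ((p ∧ p) → q)) = ¬true = false

false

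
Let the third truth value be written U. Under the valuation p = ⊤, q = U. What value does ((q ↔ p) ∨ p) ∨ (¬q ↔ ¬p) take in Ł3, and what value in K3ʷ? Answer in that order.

⊤; U

In Ł3: q ↔ p = U ↔ ⊤ = U  [1 − |½−1|]
(q ↔ p) ∨ p = U ∨ ⊤ = ⊤
¬q = ¬U = U
¬p = ¬⊤ = ⊥
¬q ↔ ¬p = U ↔ ⊥ = U
((q ↔ p) ∨ p) ∨ (¬q ↔ ¬p) = ⊤ ∨ U = ⊤
In K3ʷ: q ↔ p = U ↔ ⊤ = U
(q ↔ p) ∨ p = U ∨ ⊤ = U
¬q = ¬U = U
¬p = ¬⊤ = ⊥
¬q ↔ ¬p = U ↔ ⊥ = U
((q ↔ p) ∨ p) ∨ (¬q ↔ ¬p) = U ∨ U = U
They differ because Ł3 and K3ʷ treat U differently under the binary connectives.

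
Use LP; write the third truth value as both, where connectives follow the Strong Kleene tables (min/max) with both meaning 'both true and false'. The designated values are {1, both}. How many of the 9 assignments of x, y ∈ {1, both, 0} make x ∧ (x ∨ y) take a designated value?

Of the 9 assignments, 6 give a value in {1, both}.

6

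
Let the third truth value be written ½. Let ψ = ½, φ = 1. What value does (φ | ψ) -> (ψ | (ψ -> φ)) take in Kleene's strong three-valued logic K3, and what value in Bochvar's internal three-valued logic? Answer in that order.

In Kleene's strong three-valued logic K3: φ | ψ = 1 | ½ = 1
ψ -> φ = ½ -> 1 = 1
ψ | (ψ -> φ) = ½ | 1 = 1
(φ | ψ) -> (ψ | (ψ -> φ)) = 1 -> 1 = 1
In Bochvar's internal three-valued logic: φ | ψ = 1 | ½ = ½
ψ -> φ = ½ -> 1 = ½
ψ | (ψ -> φ) = ½ | ½ = ½
(φ | ψ) -> (ψ | (ψ -> φ)) = ½ -> ½ = ½
They differ because Kleene's strong three-valued logic K3 and Bochvar's internal three-valued logic treat ½ differently under the binary connectives.

1; ½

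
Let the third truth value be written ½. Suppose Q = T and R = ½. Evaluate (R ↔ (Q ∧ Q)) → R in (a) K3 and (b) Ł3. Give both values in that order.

½; T

In K3: Q ∧ Q = T ∧ T = T
R ↔ (Q ∧ Q) = ½ ↔ T = ½
(R ↔ (Q ∧ Q)) → R = ½ → ½ = ½  [¬½ ∨ ½]
In Ł3: Q ∧ Q = T ∧ T = T
R ↔ (Q ∧ Q) = ½ ↔ T = ½  [1 − |½−1|]
(R ↔ (Q ∧ Q)) → R = ½ → ½ = T
They differ because K3 and Ł3 treat ½ differently under implication.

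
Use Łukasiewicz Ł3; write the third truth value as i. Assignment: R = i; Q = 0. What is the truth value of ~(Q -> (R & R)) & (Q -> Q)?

0

R & R = i & i = i
Q -> (R & R) = 0 -> i = 1  [min(1, 1−0+½)]
~(Q -> (R & R)) = ~1 = 0
Q -> Q = 0 -> 0 = 1
~(Q -> (R & R)) & (Q -> Q) = 0 & 1 = 0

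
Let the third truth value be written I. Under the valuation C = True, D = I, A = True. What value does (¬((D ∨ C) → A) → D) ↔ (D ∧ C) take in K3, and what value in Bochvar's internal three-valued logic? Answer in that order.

I; I

In K3: D ∨ C = I ∨ True = True
(D ∨ C) → A = True → True = True
¬((D ∨ C) → A) = ¬True = False
¬((D ∨ C) → A) → D = False → I = True  [¬False ∨ I]
D ∧ C = I ∧ True = I
(¬((D ∨ C) → A) → D) ↔ (D ∧ C) = True ↔ I = I
In Bochvar's internal three-valued logic: D ∨ C = I ∨ True = I
(D ∨ C) → A = I → True = I
¬((D ∨ C) → A) = ¬I = I
¬((D ∨ C) → A) → D = I → I = I
D ∧ C = I ∧ True = I
(¬((D ∨ C) → A) → D) ↔ (D ∧ C) = I ↔ I = I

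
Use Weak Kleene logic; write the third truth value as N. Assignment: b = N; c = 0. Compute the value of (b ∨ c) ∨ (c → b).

b ∨ c = N ∨ 0 = N
c → b = 0 → N = N
(b ∨ c) ∨ (c → b) = N ∨ N = N

N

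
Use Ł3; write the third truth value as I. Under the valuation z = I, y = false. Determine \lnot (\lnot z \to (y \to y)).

false

\lnot z = \lnot I = I
y \to y = false \to false = true
\lnot z \to (y \to y) = I \to true = true
\lnot (\lnot z \to (y \to y)) = \lnot true = false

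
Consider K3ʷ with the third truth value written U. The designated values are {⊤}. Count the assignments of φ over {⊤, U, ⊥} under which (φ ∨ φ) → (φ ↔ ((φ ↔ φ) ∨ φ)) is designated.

φ=⊤: ⊤ ✓
φ=U: U ·
φ=⊥: ⊤ ✓

2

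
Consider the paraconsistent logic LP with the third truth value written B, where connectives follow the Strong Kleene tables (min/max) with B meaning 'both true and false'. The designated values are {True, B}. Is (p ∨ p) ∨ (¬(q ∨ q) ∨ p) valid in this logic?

Countermodel: p=False, q=True gives False, which is not designated.

No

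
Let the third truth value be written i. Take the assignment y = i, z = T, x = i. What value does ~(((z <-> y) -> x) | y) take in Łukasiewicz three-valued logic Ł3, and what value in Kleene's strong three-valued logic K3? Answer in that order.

In Łukasiewicz three-valued logic Ł3: z <-> y = T <-> i = i
(z <-> y) -> x = i -> i = T
((z <-> y) -> x) | y = T | i = T
~(((z <-> y) -> x) | y) = ~T = F
In Kleene's strong three-valued logic K3: z <-> y = T <-> i = i
(z <-> y) -> x = i -> i = i
((z <-> y) -> x) | y = i | i = i
~(((z <-> y) -> x) | y) = ~i = i
They differ because Łukasiewicz three-valued logic Ł3 and Kleene's strong three-valued logic K3 treat i differently under implication.

F; i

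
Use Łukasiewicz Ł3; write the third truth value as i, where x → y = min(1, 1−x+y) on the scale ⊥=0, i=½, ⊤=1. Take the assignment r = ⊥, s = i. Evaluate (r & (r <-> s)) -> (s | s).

r <-> s = ⊥ <-> i = i  [1 − |0−½|]
r & (r <-> s) = ⊥ & i = ⊥
s | s = i | i = i
(r & (r <-> s)) -> (s | s) = ⊥ -> i = ⊤

⊤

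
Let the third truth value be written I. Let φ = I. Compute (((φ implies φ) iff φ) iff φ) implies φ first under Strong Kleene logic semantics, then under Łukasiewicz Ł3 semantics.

I; I

In Strong Kleene logic: φ implies φ = I implies I = I  [not I or I]
(φ implies φ) iff φ = I iff I = I
((φ implies φ) iff φ) iff φ = I iff I = I
(((φ implies φ) iff φ) iff φ) implies φ = I implies I = I
In Łukasiewicz Ł3: φ implies φ = I implies I = True  [min(1, 1−½+½)]
(φ implies φ) iff φ = True iff I = I
((φ implies φ) iff φ) iff φ = I iff I = True
(((φ implies φ) iff φ) iff φ) implies φ = True implies I = I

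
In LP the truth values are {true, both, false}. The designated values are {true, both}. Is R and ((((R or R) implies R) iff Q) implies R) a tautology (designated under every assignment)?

No

Countermodel: R=false, Q=true gives false, which is not designated.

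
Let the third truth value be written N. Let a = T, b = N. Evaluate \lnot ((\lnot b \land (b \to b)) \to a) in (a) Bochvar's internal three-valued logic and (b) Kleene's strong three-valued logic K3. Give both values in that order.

N; F

In Bochvar's internal three-valued logic: \lnot b = \lnot N = N
b \to b = N \to N = N  [any arg is the third value ⇒ result is the third value]
\lnot b \land (b \to b) = N \land N = N
(\lnot b \land (b \to b)) \to a = N \to T = N
\lnot ((\lnot b \land (b \to b)) \to a) = \lnot N = N
In Kleene's strong three-valued logic K3: \lnot b = \lnot N = N
b \to b = N \to N = N  [\lnot N \lor N]
\lnot b \land (b \to b) = N \land N = N
(\lnot b \land (b \to b)) \to a = N \to T = T
\lnot ((\lnot b \land (b \to b)) \to a) = \lnot T = F
They differ because Bochvar's internal three-valued logic and Kleene's strong three-valued logic K3 treat N differently under the binary connectives.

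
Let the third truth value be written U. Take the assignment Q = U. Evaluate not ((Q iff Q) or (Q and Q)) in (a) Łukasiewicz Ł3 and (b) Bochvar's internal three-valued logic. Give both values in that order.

F; U

In Łukasiewicz Ł3: Q iff Q = U iff U = T
Q and Q = U and U = U
(Q iff Q) or (Q and Q) = T or U = T
not ((Q iff Q) or (Q and Q)) = not T = F
In Bochvar's internal three-valued logic: Q iff Q = U iff U = U
Q and Q = U and U = U
(Q iff Q) or (Q and Q) = U or U = U
not ((Q iff Q) or (Q and Q)) = not U = U
They differ because Łukasiewicz Ł3 and Bochvar's internal three-valued logic treat U differently under the binary connectives.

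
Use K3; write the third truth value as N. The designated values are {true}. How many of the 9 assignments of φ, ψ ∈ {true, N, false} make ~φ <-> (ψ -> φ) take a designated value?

Designated under: (φ=false, ψ=false).

1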